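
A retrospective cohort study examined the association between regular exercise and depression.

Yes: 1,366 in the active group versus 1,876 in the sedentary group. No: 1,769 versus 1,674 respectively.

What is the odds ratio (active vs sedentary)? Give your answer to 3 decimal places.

From the description: a = 1366, b = 1769, c = 1876, d = 1674.
OR = (a·d)/(b·c) = (1366 × 1674) / (1769 × 1876) = 2286684 / 3318644 = 0.68904
Exposure is associated with lower odds of depression (OR = 0.69 < 1).

0.689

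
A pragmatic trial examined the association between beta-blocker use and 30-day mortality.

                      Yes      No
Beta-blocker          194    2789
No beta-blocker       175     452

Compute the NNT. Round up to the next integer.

Risk in treated group = 194/2983 = 0.06504; risk in control = 175/627 = 0.27911.
Absolute risk reduction = 0.27911 − 0.06504 = 0.21407
NNT = 1 / ARR = 1 / 0.21407 = 4.671 → round up → 5

5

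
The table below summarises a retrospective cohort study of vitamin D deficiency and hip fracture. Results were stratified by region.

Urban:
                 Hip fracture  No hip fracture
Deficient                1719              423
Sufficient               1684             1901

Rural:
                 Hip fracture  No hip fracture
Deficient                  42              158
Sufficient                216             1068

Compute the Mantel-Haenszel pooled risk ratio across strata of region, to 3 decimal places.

RR_MH = Σ(aᵢ·n₀ᵢ/nᵢ) / Σ(cᵢ·n₁ᵢ/nᵢ), with n₁ᵢ = aᵢ+bᵢ (exposed), n₀ᵢ = cᵢ+dᵢ (unexposed), nᵢ = n₁ᵢ+n₀ᵢ.
Stratum 1 (Urban): n₁ = 2142, n₀ = 3585, n = 5727; a·n₀/n = 1719·3585/5727 = 1076.0634; c·n₁/n = 1684·2142/5727 = 629.8460
Stratum 2 (Rural): n₁ = 200, n₀ = 1284, n = 1484; a·n₀/n = 42·1284/1484 = 36.3396; c·n₁/n = 216·200/1484 = 29.1105
RR_MH = (1076.0634 + 36.3396) / (629.8460 + 29.1105) = 1112.4030 / 658.9565 = 1.68813

1.688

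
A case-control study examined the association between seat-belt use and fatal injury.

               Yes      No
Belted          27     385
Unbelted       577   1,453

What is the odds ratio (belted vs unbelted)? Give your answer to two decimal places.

0.18

Cells: a = 27, b = 385, c = 577, d = 1453.
OR = (a·d)/(b·c) = (27 × 1453) / (385 × 577) = 39231 / 222145 = 0.17660
Exposure is associated with lower odds of fatal injury (OR = 0.18 < 1).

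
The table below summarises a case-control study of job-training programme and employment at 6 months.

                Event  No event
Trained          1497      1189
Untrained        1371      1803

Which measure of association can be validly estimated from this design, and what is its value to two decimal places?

Cells: a = 1497, b = 1189, c = 1371, d = 1803.
This is a case-control study: participants were sampled on outcome status, so risks in the source population cannot be estimated directly — relative risk is not valid here. The odds ratio is the appropriate measure.
OR = (a·d)/(b·c) = (1497 × 1803) / (1189 × 1371) = 2699091 / 1630119 = 1.65576

1.66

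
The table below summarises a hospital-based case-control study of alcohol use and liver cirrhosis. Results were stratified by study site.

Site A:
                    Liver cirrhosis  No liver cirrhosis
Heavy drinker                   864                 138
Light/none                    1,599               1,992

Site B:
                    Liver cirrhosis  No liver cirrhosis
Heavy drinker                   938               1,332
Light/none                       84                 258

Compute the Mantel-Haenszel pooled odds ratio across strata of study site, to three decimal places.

OR_MH = Σ(aᵢdᵢ/nᵢ) / Σ(bᵢcᵢ/nᵢ), where nᵢ is the stratum total.
Stratum 1 (Site A): n = 4593; a·d/n = 864·1992/4593 = 374.7198; b·c/n = 138·1599/4593 = 48.0431
Stratum 2 (Site B): n = 2612; a·d/n = 938·258/2612 = 92.6508; b·c/n = 1332·84/2612 = 42.8361
OR_MH = (374.7198 + 92.6508) / (48.0431 + 42.8361) = 467.3706 / 90.8792 = 5.14277

5.143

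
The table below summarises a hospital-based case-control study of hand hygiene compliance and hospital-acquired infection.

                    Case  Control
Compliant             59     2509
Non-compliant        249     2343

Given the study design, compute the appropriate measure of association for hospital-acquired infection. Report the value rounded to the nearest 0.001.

0.221

Cells: a = 59, b = 2509, c = 249, d = 2343.
This is a hospital-based case-control study: participants were sampled on outcome status, so risks in the source population cannot be estimated directly — relative risk is not valid here. The odds ratio is the appropriate measure.
OR = (a·d)/(b·c) = (59 × 2343) / (2509 × 249) = 138237 / 624741 = 0.22127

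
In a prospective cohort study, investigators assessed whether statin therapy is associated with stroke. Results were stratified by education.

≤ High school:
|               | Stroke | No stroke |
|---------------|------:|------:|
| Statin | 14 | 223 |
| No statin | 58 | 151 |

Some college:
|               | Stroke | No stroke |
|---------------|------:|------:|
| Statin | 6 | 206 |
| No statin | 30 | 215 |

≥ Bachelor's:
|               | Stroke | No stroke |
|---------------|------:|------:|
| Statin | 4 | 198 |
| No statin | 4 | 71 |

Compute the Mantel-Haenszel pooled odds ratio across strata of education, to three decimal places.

0.189

OR_MH = Σ(aᵢdᵢ/nᵢ) / Σ(bᵢcᵢ/nᵢ), where nᵢ is the stratum total.
Stratum 1 (≤ High school): n = 446; a·d/n = 14·151/446 = 4.7399; b·c/n = 223·58/446 = 29.0000
Stratum 2 (Some college): n = 457; a·d/n = 6·215/457 = 2.8228; b·c/n = 206·30/457 = 13.5230
Stratum 3 (≥ Bachelor's): n = 277; a·d/n = 4·71/277 = 1.0253; b·c/n = 198·4/277 = 2.8592
OR_MH = (4.7399 + 2.8228 + 1.0253) / (29.0000 + 13.5230 + 2.8592) = 8.5879 / 45.3822 = 0.18924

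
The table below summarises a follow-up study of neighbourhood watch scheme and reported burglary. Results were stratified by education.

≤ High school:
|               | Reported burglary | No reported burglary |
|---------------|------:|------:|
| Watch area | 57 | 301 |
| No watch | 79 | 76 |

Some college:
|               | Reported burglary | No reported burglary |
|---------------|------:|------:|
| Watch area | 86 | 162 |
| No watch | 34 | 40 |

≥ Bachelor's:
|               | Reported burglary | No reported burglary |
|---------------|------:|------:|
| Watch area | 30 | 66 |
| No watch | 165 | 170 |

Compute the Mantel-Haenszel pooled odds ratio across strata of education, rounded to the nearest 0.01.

OR_MH = Σ(aᵢdᵢ/nᵢ) / Σ(bᵢcᵢ/nᵢ), where nᵢ is the stratum total.
Stratum 1 (≤ High school): n = 513; a·d/n = 57·76/513 = 8.4444; b·c/n = 301·79/513 = 46.3528
Stratum 2 (Some college): n = 322; a·d/n = 86·40/322 = 10.6832; b·c/n = 162·34/322 = 17.1056
Stratum 3 (≥ Bachelor's): n = 431; a·d/n = 30·170/431 = 11.8329; b·c/n = 66·165/431 = 25.2668
OR_MH = (8.4444 + 10.6832 + 11.8329) / (46.3528 + 17.1056 + 25.2668) = 30.9606 / 88.7252 = 0.34895

0.35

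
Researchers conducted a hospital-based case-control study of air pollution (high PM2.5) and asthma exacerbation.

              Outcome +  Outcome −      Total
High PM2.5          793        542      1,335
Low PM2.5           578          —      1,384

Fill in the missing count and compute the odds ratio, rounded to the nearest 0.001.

2.040

The missing cell is in the unexposed row: 1384 − 578 = 806.
So a = 793, b = 542, c = 578, d = 806.
OR = (a·d)/(b·c) = (793 × 806) / (542 × 578) = 639158 / 313276 = 2.04024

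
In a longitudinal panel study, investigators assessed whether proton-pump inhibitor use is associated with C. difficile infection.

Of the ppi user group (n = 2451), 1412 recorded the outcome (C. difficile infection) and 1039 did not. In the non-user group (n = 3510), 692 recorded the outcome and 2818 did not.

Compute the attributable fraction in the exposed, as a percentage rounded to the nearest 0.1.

65.8

From the description: a = 1412, b = 1039, c = 692, d = 2818.
Risk in exposed = 1412/2451 = 0.57609; risk in unexposed = 692/3510 = 0.19715.
RR = 0.57609/0.19715 = 2.92208
AR% = (RR − 1)/RR × 100 = (2.92208 − 1)/2.92208 × 100 = 65.7778%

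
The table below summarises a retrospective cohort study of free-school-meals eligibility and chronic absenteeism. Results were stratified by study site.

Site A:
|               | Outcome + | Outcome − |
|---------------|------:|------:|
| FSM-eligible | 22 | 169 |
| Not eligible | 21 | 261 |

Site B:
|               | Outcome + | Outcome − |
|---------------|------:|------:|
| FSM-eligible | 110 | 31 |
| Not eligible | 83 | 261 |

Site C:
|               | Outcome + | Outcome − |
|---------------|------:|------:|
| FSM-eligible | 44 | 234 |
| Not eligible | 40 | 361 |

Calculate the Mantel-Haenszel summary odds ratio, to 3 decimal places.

OR_MH = Σ(aᵢdᵢ/nᵢ) / Σ(bᵢcᵢ/nᵢ), where nᵢ is the stratum total.
Stratum 1 (Site A): n = 473; a·d/n = 22·261/473 = 12.1395; b·c/n = 169·21/473 = 7.5032
Stratum 2 (Site B): n = 485; a·d/n = 110·261/485 = 59.1959; b·c/n = 31·83/485 = 5.3052
Stratum 3 (Site C): n = 679; a·d/n = 44·361/679 = 23.3932; b·c/n = 234·40/679 = 13.7850
OR_MH = (12.1395 + 59.1959 + 23.3932) / (7.5032 + 5.3052 + 13.7850) = 94.7286 / 26.5933 = 3.56212

3.562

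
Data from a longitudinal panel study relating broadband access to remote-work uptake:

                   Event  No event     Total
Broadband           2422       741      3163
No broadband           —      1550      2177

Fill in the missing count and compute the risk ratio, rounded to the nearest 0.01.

The missing cell is in the unexposed row: 2177 − 1550 = 627.
So a = 2422, b = 741, c = 627, d = 1550.
RR = [a/(a+b)] / [c/(c+d)] = (2422/3163) / (627/2177) = 0.76573/0.28801 = 2.65868

2.66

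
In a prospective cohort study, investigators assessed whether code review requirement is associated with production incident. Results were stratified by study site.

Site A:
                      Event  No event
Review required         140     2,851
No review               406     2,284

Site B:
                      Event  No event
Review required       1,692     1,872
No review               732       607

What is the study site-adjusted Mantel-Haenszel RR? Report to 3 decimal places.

RR_MH = Σ(aᵢ·n₀ᵢ/nᵢ) / Σ(cᵢ·n₁ᵢ/nᵢ), with n₁ᵢ = aᵢ+bᵢ (exposed), n₀ᵢ = cᵢ+dᵢ (unexposed), nᵢ = n₁ᵢ+n₀ᵢ.
Stratum 1 (Site A): n₁ = 2991, n₀ = 2690, n = 5681; a·n₀/n = 140·2690/5681 = 66.2911; c·n₁/n = 406·2991/5681 = 213.7557
Stratum 2 (Site B): n₁ = 3564, n₀ = 1339, n = 4903; a·n₀/n = 1692·1339/4903 = 462.0820; c·n₁/n = 732·3564/4903 = 532.0922
RR_MH = (66.2911 + 462.0820) / (213.7557 + 532.0922) = 528.3731 / 745.8479 = 0.70842

0.708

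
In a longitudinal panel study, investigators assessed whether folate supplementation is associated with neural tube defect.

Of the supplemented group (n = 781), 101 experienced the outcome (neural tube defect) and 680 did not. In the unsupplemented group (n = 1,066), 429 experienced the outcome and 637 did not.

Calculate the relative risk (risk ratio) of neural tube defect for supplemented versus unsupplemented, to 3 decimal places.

From the description: a = 101, b = 680, c = 429, d = 637.
Risk in exposed = 101/781 = 0.12932; risk in unexposed = 429/1066 = 0.40244.
RR = 0.12932 / 0.40244 = 0.32134
The risk is 68% lower among the exposed than among the unexposed.

0.321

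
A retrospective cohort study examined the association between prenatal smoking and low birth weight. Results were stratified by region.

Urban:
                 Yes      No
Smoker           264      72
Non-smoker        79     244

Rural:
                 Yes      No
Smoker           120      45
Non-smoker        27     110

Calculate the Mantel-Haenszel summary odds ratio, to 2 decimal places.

OR_MH = Σ(aᵢdᵢ/nᵢ) / Σ(bᵢcᵢ/nᵢ), where nᵢ is the stratum total.
Stratum 1 (Urban): n = 659; a·d/n = 264·244/659 = 97.7481; b·c/n = 72·79/659 = 8.6313
Stratum 2 (Rural): n = 302; a·d/n = 120·110/302 = 43.7086; b·c/n = 45·27/302 = 4.0232
OR_MH = (97.7481 + 43.7086) / (8.6313 + 4.0232) = 141.4567 / 12.6544 = 11.17843

11.18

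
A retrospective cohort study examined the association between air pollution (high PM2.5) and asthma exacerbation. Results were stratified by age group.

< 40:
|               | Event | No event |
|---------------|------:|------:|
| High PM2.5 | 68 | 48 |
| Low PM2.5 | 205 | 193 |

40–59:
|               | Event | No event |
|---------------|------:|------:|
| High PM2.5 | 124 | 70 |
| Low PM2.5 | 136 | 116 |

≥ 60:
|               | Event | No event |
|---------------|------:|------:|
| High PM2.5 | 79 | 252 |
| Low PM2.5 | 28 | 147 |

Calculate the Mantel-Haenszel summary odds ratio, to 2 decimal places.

1.48

OR_MH = Σ(aᵢdᵢ/nᵢ) / Σ(bᵢcᵢ/nᵢ), where nᵢ is the stratum total.
Stratum 1 (< 40): n = 514; a·d/n = 68·193/514 = 25.5331; b·c/n = 48·205/514 = 19.1440
Stratum 2 (40–59): n = 446; a·d/n = 124·116/446 = 32.2511; b·c/n = 70·136/446 = 21.3453
Stratum 3 (≥ 60): n = 506; a·d/n = 79·147/506 = 22.9506; b·c/n = 252·28/506 = 13.9447
OR_MH = (25.5331 + 32.2511 + 22.9506) / (19.1440 + 21.3453 + 13.9447) = 80.7348 / 54.4339 = 1.48317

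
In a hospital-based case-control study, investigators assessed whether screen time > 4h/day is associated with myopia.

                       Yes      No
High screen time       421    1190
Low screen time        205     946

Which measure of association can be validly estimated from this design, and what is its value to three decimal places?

1.633

Cells: a = 421, b = 1190, c = 205, d = 946.
This is a hospital-based case-control study: participants were sampled on outcome status, so risks in the source population cannot be estimated directly — relative risk is not valid here. The odds ratio is the appropriate measure.
OR = (a·d)/(b·c) = (421 × 946) / (1190 × 205) = 398266 / 243950 = 1.63257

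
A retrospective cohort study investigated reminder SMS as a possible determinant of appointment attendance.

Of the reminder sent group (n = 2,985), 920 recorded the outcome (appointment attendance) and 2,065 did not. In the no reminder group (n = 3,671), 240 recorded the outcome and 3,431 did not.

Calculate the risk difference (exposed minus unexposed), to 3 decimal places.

From the description: a = 920, b = 2065, c = 240, d = 3431.
Risk in exposed = 920/2985 = 0.308208; risk in unexposed = 240/3671 = 0.065377.
Risk difference = 0.308208 − 0.065377 = 0.242830

0.243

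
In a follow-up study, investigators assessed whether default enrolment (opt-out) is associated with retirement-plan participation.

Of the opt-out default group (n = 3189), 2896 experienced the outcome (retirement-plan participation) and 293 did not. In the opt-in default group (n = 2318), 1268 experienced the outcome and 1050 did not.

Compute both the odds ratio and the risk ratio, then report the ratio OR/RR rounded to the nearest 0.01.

From the description: a = 2896, b = 293, c = 1268, d = 1050.
OR = (2896·1050)/(293·1268) = 3040800/371524 = 8.18467
Risk in exposed = 2896/3189 = 0.90812; risk in unexposed = 1268/2318 = 0.54702; RR = 1.66012
OR/RR = 8.18467 / 1.66012 = 4.93018
The outcome is not rare, so the OR lies further from 1 than the RR.

4.93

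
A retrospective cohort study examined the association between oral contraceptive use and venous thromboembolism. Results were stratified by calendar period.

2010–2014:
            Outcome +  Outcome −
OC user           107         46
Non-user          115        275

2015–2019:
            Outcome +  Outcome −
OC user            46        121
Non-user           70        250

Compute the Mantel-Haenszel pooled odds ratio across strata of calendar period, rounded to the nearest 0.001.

OR_MH = Σ(aᵢdᵢ/nᵢ) / Σ(bᵢcᵢ/nᵢ), where nᵢ is the stratum total.
Stratum 1 (2010–2014): n = 543; a·d/n = 107·275/543 = 54.1897; b·c/n = 46·115/543 = 9.7422
Stratum 2 (2015–2019): n = 487; a·d/n = 46·250/487 = 23.6140; b·c/n = 121·70/487 = 17.3922
OR_MH = (54.1897 + 23.6140) / (9.7422 + 17.3922) = 77.8036 / 27.1344 = 2.86735

2.867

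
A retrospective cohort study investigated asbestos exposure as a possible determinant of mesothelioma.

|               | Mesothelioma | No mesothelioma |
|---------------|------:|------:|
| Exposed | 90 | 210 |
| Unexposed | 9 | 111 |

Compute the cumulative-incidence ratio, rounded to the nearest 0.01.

Cells: a = 90, b = 210, c = 9, d = 111.
Risk in exposed = 90/300 = 0.30000; risk in unexposed = 9/120 = 0.07500.
RR = 0.30000 / 0.07500 = 4.00000
The risk among the exposed is 4.00 times that among the unexposed.

4.00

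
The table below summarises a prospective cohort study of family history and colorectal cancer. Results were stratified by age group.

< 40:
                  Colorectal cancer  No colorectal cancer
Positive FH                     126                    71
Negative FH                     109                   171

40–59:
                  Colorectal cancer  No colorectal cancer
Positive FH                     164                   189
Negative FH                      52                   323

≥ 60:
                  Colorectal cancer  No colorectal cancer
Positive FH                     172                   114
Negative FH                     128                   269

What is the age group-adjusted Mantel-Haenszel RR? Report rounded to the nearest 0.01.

2.09

RR_MH = Σ(aᵢ·n₀ᵢ/nᵢ) / Σ(cᵢ·n₁ᵢ/nᵢ), with n₁ᵢ = aᵢ+bᵢ (exposed), n₀ᵢ = cᵢ+dᵢ (unexposed), nᵢ = n₁ᵢ+n₀ᵢ.
Stratum 1 (< 40): n₁ = 197, n₀ = 280, n = 477; a·n₀/n = 126·280/477 = 73.9623; c·n₁/n = 109·197/477 = 45.0168
Stratum 2 (40–59): n₁ = 353, n₀ = 375, n = 728; a·n₀/n = 164·375/728 = 84.4780; c·n₁/n = 52·353/728 = 25.2143
Stratum 3 (≥ 60): n₁ = 286, n₀ = 397, n = 683; a·n₀/n = 172·397/683 = 99.9766; c·n₁/n = 128·286/683 = 53.5988
RR_MH = (73.9623 + 84.4780 + 99.9766) / (45.0168 + 25.2143 + 53.5988) = 258.4169 / 123.8299 = 2.08687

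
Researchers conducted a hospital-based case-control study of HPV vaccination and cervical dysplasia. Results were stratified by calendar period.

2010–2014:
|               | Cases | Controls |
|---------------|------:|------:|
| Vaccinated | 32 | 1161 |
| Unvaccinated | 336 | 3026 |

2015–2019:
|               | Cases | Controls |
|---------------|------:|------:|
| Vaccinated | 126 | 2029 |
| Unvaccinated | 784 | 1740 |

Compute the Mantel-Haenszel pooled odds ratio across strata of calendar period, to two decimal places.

0.16

OR_MH = Σ(aᵢdᵢ/nᵢ) / Σ(bᵢcᵢ/nᵢ), where nᵢ is the stratum total.
Stratum 1 (2010–2014): n = 4555; a·d/n = 32·3026/4555 = 21.2584; b·c/n = 1161·336/4555 = 85.6413
Stratum 2 (2015–2019): n = 4679; a·d/n = 126·1740/4679 = 46.8562; b·c/n = 2029·784/4679 = 339.9735
OR_MH = (21.2584 + 46.8562) / (85.6413 + 339.9735) = 68.1146 / 425.6148 = 0.16004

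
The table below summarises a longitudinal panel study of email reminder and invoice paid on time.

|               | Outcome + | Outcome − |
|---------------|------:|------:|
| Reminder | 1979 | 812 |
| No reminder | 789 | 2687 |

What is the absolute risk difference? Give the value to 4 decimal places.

0.4821

Cells: a = 1979, b = 812, c = 789, d = 2687.
Risk in exposed = 1979/2791 = 0.709065; risk in unexposed = 789/3476 = 0.226985.
Risk difference = 0.709065 − 0.226985 = 0.482080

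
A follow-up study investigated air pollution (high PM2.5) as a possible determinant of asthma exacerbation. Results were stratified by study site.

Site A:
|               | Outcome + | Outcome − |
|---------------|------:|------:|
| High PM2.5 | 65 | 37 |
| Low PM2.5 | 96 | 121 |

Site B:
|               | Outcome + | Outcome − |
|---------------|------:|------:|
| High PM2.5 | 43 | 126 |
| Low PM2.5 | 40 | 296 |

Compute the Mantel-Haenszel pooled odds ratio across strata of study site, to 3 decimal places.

2.361

OR_MH = Σ(aᵢdᵢ/nᵢ) / Σ(bᵢcᵢ/nᵢ), where nᵢ is the stratum total.
Stratum 1 (Site A): n = 319; a·d/n = 65·121/319 = 24.6552; b·c/n = 37·96/319 = 11.1348
Stratum 2 (Site B): n = 505; a·d/n = 43·296/505 = 25.2040; b·c/n = 126·40/505 = 9.9802
OR_MH = (24.6552 + 25.2040) / (11.1348 + 9.9802) = 49.8591 / 21.1150 = 2.36131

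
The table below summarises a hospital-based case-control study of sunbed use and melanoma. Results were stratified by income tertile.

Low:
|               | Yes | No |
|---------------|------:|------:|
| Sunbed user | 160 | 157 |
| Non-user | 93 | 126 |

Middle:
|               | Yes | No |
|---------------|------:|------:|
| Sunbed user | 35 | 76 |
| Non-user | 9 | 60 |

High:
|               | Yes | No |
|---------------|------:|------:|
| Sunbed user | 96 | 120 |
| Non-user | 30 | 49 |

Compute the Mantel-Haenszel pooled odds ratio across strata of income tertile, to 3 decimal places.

OR_MH = Σ(aᵢdᵢ/nᵢ) / Σ(bᵢcᵢ/nᵢ), where nᵢ is the stratum total.
Stratum 1 (Low): n = 536; a·d/n = 160·126/536 = 37.6119; b·c/n = 157·93/536 = 27.2407
Stratum 2 (Middle): n = 180; a·d/n = 35·60/180 = 11.6667; b·c/n = 76·9/180 = 3.8000
Stratum 3 (High): n = 295; a·d/n = 96·49/295 = 15.9458; b·c/n = 120·30/295 = 12.2034
OR_MH = (37.6119 + 11.6667 + 15.9458) / (27.2407 + 3.8000 + 12.2034) = 65.2244 / 43.2441 = 1.50829

1.508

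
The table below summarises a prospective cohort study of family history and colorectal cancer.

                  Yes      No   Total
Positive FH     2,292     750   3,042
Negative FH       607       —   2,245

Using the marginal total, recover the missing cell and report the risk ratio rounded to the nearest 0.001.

2.787

The missing cell is in the unexposed row: 2245 − 607 = 1638.
So a = 2292, b = 750, c = 607, d = 1638.
RR = [a/(a+b)] / [c/(c+d)] = (2292/3042) / (607/2245) = 0.75345/0.27038 = 2.78665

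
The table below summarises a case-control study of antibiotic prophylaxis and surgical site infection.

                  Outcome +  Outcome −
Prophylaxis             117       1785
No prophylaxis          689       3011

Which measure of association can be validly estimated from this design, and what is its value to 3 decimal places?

0.286

Cells: a = 117, b = 1785, c = 689, d = 3011.
This is a case-control study: participants were sampled on outcome status, so risks in the source population cannot be estimated directly — relative risk is not valid here. The odds ratio is the appropriate measure.
OR = (a·d)/(b·c) = (117 × 3011) / (1785 × 689) = 352287 / 1229865 = 0.28644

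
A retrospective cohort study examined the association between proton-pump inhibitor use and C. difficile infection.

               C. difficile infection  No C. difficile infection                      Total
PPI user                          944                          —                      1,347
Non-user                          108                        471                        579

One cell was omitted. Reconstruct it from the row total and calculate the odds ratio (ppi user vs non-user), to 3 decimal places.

The missing cell is in the exposed row: 1347 − 944 = 403.
So a = 944, b = 403, c = 108, d = 471.
OR = (a·d)/(b·c) = (944 × 471) / (403 × 108) = 444624 / 43524 = 10.21561

10.216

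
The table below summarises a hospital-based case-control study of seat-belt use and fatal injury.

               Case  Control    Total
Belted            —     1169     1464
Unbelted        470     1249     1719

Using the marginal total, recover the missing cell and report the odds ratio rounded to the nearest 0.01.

0.67

The missing cell is in the exposed row: 1464 − 1169 = 295.
So a = 295, b = 1169, c = 470, d = 1249.
OR = (a·d)/(b·c) = (295 × 1249) / (1169 × 470) = 368455 / 549430 = 0.67061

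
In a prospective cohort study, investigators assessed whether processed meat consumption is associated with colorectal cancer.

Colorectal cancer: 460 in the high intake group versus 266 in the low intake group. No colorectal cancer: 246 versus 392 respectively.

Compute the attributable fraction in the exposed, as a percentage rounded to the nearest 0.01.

37.96

From the description: a = 460, b = 246, c = 266, d = 392.
Risk in exposed = 460/706 = 0.65156; risk in unexposed = 266/658 = 0.40426.
RR = 0.65156/0.40426 = 1.61175
AR% = (RR − 1)/RR × 100 = (1.61175 − 1)/1.61175 × 100 = 37.9556%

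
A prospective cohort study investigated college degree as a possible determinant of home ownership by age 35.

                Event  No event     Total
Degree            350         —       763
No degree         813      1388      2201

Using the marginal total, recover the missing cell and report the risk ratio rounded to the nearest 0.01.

The missing cell is in the exposed row: 763 − 350 = 413.
So a = 350, b = 413, c = 813, d = 1388.
RR = [a/(a+b)] / [c/(c+d)] = (350/763) / (813/2201) = 0.45872/0.36938 = 1.24186

1.24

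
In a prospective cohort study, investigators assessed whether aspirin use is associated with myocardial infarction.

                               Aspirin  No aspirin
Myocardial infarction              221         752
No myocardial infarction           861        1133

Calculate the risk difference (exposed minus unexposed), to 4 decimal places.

Reading the table with exposure as columns: a = 221 (Aspirin, case), b = 861 (Aspirin, non-case), c = 752 (No aspirin, case), d = 1133.
Risk in exposed = 221/1082 = 0.204251; risk in unexposed = 752/1885 = 0.398939.
Risk difference = 0.204251 − 0.398939 = -0.194688

-0.1947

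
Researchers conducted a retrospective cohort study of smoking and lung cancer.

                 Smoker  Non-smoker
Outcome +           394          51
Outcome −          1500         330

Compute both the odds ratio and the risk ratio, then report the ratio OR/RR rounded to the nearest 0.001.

Reading the table with exposure as columns: a = 394 (Smoker, case), b = 1500 (Smoker, non-case), c = 51 (Non-smoker, case), d = 330.
OR = (394·330)/(1500·51) = 130020/76500 = 1.69961
Risk in exposed = 394/1894 = 0.20803; risk in unexposed = 51/381 = 0.13386; RR = 1.55407
OR/RR = 1.69961 / 1.55407 = 1.09365
The outcome is not rare, so the OR lies further from 1 than the RR.

1.094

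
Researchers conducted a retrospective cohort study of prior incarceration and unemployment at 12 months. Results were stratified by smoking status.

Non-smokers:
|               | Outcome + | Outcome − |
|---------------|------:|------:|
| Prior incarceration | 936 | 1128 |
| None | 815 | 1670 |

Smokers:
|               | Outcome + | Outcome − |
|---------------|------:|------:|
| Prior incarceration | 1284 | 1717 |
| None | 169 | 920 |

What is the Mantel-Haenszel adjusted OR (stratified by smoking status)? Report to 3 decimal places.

OR_MH = Σ(aᵢdᵢ/nᵢ) / Σ(bᵢcᵢ/nᵢ), where nᵢ is the stratum total.
Stratum 1 (Non-smokers): n = 4549; a·d/n = 936·1670/4549 = 343.6184; b·c/n = 1128·815/4549 = 202.0928
Stratum 2 (Smokers): n = 4090; a·d/n = 1284·920/4090 = 288.8215; b·c/n = 1717·169/4090 = 70.9469
OR_MH = (343.6184 + 288.8215) / (202.0928 + 70.9469) = 632.4399 / 273.0397 = 2.31629

2.316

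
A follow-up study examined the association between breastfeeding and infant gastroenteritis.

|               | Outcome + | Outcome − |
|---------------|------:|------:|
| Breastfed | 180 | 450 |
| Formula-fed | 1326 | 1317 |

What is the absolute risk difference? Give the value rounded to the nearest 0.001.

Cells: a = 180, b = 450, c = 1326, d = 1317.
Risk in exposed = 180/630 = 0.285714; risk in unexposed = 1326/2643 = 0.501703.
Risk difference = 0.285714 − 0.501703 = -0.215988

-0.216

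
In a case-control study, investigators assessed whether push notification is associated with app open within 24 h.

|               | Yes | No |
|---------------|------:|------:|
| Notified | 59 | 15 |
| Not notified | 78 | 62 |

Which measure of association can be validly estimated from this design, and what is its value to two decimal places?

Cells: a = 59, b = 15, c = 78, d = 62.
This is a case-control study: participants were sampled on outcome status, so risks in the source population cannot be estimated directly — relative risk is not valid here. The odds ratio is the appropriate measure.
OR = (a·d)/(b·c) = (59 × 62) / (15 × 78) = 3658 / 1170 = 3.12650

3.13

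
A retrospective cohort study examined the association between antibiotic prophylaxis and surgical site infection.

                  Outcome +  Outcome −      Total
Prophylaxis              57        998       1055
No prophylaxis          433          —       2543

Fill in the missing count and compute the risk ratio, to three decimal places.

The missing cell is in the unexposed row: 2543 − 433 = 2110.
So a = 57, b = 998, c = 433, d = 2110.
RR = [a/(a+b)] / [c/(c+d)] = (57/1055) / (433/2543) = 0.05403/0.17027 = 0.31731

0.317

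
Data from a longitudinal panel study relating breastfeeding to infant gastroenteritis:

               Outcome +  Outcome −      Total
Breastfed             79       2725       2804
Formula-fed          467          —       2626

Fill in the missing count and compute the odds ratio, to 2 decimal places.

0.13

The missing cell is in the unexposed row: 2626 − 467 = 2159.
So a = 79, b = 2725, c = 467, d = 2159.
OR = (a·d)/(b·c) = (79 × 2159) / (2725 × 467) = 170561 / 1272575 = 0.13403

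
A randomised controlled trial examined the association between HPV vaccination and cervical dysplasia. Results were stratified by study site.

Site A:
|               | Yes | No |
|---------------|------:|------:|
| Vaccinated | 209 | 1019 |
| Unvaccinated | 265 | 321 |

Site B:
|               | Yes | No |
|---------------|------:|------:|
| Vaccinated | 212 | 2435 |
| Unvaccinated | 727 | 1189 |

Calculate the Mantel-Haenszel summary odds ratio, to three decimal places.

0.172

OR_MH = Σ(aᵢdᵢ/nᵢ) / Σ(bᵢcᵢ/nᵢ), where nᵢ is the stratum total.
Stratum 1 (Site A): n = 1814; a·d/n = 209·321/1814 = 36.9840; b·c/n = 1019·265/1814 = 148.8616
Stratum 2 (Site B): n = 4563; a·d/n = 212·1189/4563 = 55.2417; b·c/n = 2435·727/4563 = 387.9564
OR_MH = (36.9840 + 55.2417) / (148.8616 + 387.9564) = 92.2257 / 536.8180 = 0.17180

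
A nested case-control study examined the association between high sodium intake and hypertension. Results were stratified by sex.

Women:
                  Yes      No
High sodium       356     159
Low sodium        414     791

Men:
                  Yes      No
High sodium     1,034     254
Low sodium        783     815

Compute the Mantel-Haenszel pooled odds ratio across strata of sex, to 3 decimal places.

4.252

OR_MH = Σ(aᵢdᵢ/nᵢ) / Σ(bᵢcᵢ/nᵢ), where nᵢ is the stratum total.
Stratum 1 (Women): n = 1720; a·d/n = 356·791/1720 = 163.7186; b·c/n = 159·414/1720 = 38.2709
Stratum 2 (Men): n = 2886; a·d/n = 1034·815/2886 = 291.9993; b·c/n = 254·783/2886 = 68.9127
OR_MH = (163.7186 + 291.9993) / (38.2709 + 68.9127) = 455.7179 / 107.1836 = 4.25175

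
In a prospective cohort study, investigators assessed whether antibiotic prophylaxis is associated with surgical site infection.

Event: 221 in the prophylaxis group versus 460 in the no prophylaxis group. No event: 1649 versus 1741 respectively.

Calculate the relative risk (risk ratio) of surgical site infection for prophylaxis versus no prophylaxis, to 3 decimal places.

0.565

From the description: a = 221, b = 1649, c = 460, d = 1741.
Risk in exposed = 221/1870 = 0.11818; risk in unexposed = 460/2201 = 0.20900.
RR = 0.11818 / 0.20900 = 0.56547
The risk is 43% lower among the exposed than among the unexposed.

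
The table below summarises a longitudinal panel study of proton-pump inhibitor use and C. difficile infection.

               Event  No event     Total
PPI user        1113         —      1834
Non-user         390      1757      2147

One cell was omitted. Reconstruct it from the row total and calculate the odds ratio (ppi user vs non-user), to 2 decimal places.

The missing cell is in the exposed row: 1834 − 1113 = 721.
So a = 1113, b = 721, c = 390, d = 1757.
OR = (a·d)/(b·c) = (1113 × 1757) / (721 × 390) = 1955541 / 281190 = 6.95452

6.95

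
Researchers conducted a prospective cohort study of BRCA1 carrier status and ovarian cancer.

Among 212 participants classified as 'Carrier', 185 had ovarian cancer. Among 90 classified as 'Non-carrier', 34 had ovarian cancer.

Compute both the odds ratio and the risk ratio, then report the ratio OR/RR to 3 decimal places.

From the description: a = 185, b = 27, c = 34, d = 56.
OR = (185·56)/(27·34) = 10360/918 = 11.28540
Risk in exposed = 185/212 = 0.87264; risk in unexposed = 34/90 = 0.37778; RR = 2.30993
OR/RR = 11.28540 / 2.30993 = 4.88560
The outcome is not rare, so the OR lies further from 1 than the RR.

4.886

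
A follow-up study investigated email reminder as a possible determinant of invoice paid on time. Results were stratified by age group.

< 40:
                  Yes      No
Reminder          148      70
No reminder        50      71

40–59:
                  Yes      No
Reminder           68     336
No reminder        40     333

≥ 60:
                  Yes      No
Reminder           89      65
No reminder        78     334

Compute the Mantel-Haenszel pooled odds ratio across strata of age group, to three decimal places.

OR_MH = Σ(aᵢdᵢ/nᵢ) / Σ(bᵢcᵢ/nᵢ), where nᵢ is the stratum total.
Stratum 1 (< 40): n = 339; a·d/n = 148·71/339 = 30.9971; b·c/n = 70·50/339 = 10.3245
Stratum 2 (40–59): n = 777; a·d/n = 68·333/777 = 29.1429; b·c/n = 336·40/777 = 17.2973
Stratum 3 (≥ 60): n = 566; a·d/n = 89·334/566 = 52.5194; b·c/n = 65·78/566 = 8.9576
OR_MH = (30.9971 + 29.1429 + 52.5194) / (10.3245 + 17.2973 + 8.9576) = 112.6593 / 36.5794 = 3.07986

3.080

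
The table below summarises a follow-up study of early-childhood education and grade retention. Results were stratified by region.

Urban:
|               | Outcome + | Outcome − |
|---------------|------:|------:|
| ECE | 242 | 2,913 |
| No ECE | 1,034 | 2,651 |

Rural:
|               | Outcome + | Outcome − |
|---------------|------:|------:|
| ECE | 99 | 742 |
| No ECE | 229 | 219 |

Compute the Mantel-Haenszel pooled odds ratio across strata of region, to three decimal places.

0.193

OR_MH = Σ(aᵢdᵢ/nᵢ) / Σ(bᵢcᵢ/nᵢ), where nᵢ is the stratum total.
Stratum 1 (Urban): n = 6840; a·d/n = 242·2651/6840 = 93.7927; b·c/n = 2913·1034/6840 = 440.3570
Stratum 2 (Rural): n = 1289; a·d/n = 99·219/1289 = 16.8200; b·c/n = 742·229/1289 = 131.8216
OR_MH = (93.7927 + 16.8200) / (440.3570 + 131.8216) = 110.6127 / 572.1786 = 0.19332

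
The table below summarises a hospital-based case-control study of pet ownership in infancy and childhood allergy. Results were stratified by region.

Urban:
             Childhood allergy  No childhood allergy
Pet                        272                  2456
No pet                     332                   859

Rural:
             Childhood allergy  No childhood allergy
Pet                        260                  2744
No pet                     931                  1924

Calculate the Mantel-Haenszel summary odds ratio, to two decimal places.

0.23

OR_MH = Σ(aᵢdᵢ/nᵢ) / Σ(bᵢcᵢ/nᵢ), where nᵢ is the stratum total.
Stratum 1 (Urban): n = 3919; a·d/n = 272·859/3919 = 59.6193; b·c/n = 2456·332/3919 = 208.0612
Stratum 2 (Rural): n = 5859; a·d/n = 260·1924/5859 = 85.3798; b·c/n = 2744·931/5859 = 436.0239
OR_MH = (59.6193 + 85.3798) / (208.0612 + 436.0239) = 144.9990 / 644.0851 = 0.22512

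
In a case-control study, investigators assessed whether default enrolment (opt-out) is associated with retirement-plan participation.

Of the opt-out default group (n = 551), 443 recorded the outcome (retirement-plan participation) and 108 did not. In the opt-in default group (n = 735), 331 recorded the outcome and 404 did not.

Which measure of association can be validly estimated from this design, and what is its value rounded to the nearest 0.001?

5.006

From the description: a = 443, b = 108, c = 331, d = 404.
This is a case-control study: participants were sampled on outcome status, so risks in the source population cannot be estimated directly — relative risk is not valid here. The odds ratio is the appropriate measure.
OR = (a·d)/(b·c) = (443 × 404) / (108 × 331) = 178972 / 35748 = 5.00649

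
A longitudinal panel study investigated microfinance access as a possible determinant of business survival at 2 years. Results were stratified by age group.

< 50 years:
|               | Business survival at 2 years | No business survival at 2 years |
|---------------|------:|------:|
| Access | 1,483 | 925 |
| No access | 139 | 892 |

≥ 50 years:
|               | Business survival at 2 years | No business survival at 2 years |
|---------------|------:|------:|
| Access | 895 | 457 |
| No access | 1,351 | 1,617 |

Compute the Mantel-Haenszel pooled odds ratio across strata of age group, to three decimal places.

OR_MH = Σ(aᵢdᵢ/nᵢ) / Σ(bᵢcᵢ/nᵢ), where nᵢ is the stratum total.
Stratum 1 (< 50 years): n = 3439; a·d/n = 1483·892/3439 = 384.6572; b·c/n = 925·139/3439 = 37.3873
Stratum 2 (≥ 50 years): n = 4320; a·d/n = 895·1617/4320 = 335.0035; b·c/n = 457·1351/4320 = 142.9183
OR_MH = (384.6572 + 335.0035) / (37.3873 + 142.9183) = 719.6606 / 180.3056 = 3.99134

3.991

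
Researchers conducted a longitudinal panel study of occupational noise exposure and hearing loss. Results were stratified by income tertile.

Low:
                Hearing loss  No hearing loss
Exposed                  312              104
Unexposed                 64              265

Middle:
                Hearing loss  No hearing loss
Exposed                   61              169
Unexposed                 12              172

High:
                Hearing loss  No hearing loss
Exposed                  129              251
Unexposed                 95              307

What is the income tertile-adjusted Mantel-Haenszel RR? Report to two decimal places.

RR_MH = Σ(aᵢ·n₀ᵢ/nᵢ) / Σ(cᵢ·n₁ᵢ/nᵢ), with n₁ᵢ = aᵢ+bᵢ (exposed), n₀ᵢ = cᵢ+dᵢ (unexposed), nᵢ = n₁ᵢ+n₀ᵢ.
Stratum 1 (Low): n₁ = 416, n₀ = 329, n = 745; a·n₀/n = 312·329/745 = 137.7826; c·n₁/n = 64·416/745 = 35.7369
Stratum 2 (Middle): n₁ = 230, n₀ = 184, n = 414; a·n₀/n = 61·184/414 = 27.1111; c·n₁/n = 12·230/414 = 6.6667
Stratum 3 (High): n₁ = 380, n₀ = 402, n = 782; a·n₀/n = 129·402/782 = 66.3146; c·n₁/n = 95·380/782 = 46.1637
RR_MH = (137.7826 + 27.1111 + 66.3146) / (35.7369 + 6.6667 + 46.1637) = 231.2082 / 88.5673 = 2.61054

2.61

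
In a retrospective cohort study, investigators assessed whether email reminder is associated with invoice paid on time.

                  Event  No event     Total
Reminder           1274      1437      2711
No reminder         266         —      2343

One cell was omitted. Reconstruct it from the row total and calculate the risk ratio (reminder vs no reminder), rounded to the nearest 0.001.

The missing cell is in the unexposed row: 2343 − 266 = 2077.
So a = 1274, b = 1437, c = 266, d = 2077.
RR = [a/(a+b)] / [c/(c+d)] = (1274/2711) / (266/2343) = 0.46994/0.11353 = 4.13933

4.139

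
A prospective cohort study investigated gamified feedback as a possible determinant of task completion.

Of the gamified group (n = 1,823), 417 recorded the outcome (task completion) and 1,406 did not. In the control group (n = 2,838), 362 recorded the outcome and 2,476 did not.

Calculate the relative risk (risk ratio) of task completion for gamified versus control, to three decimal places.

1.793

From the description: a = 417, b = 1406, c = 362, d = 2476.
Risk in exposed = 417/1823 = 0.22874; risk in unexposed = 362/2838 = 0.12755.
RR = 0.22874 / 0.12755 = 1.79330
The risk among the exposed is 1.79 times that among the unexposed.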